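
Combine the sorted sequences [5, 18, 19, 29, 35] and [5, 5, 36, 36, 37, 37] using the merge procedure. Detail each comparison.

Merging process:

Compare 5 vs 5: take 5 from left. Merged: [5]
Compare 18 vs 5: take 5 from right. Merged: [5, 5]
Compare 18 vs 5: take 5 from right. Merged: [5, 5, 5]
Compare 18 vs 36: take 18 from left. Merged: [5, 5, 5, 18]
Compare 19 vs 36: take 19 from left. Merged: [5, 5, 5, 18, 19]
Compare 29 vs 36: take 29 from left. Merged: [5, 5, 5, 18, 19, 29]
Compare 35 vs 36: take 35 from left. Merged: [5, 5, 5, 18, 19, 29, 35]
Append remaining from right: [36, 36, 37, 37]. Merged: [5, 5, 5, 18, 19, 29, 35, 36, 36, 37, 37]

Final merged array: [5, 5, 5, 18, 19, 29, 35, 36, 36, 37, 37]
Total comparisons: 7

The merged array is [5, 5, 5, 18, 19, 29, 35, 36, 36, 37, 37], requiring 7 comparisons. The merge step runs in O(n) time where n is the total number of elements.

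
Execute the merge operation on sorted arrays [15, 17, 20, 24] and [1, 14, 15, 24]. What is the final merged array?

Merging process:

Compare 15 vs 1: take 1 from right. Merged: [1]
Compare 15 vs 14: take 14 from right. Merged: [1, 14]
Compare 15 vs 15: take 15 from left. Merged: [1, 14, 15]
Compare 17 vs 15: take 15 from right. Merged: [1, 14, 15, 15]
Compare 17 vs 24: take 17 from left. Merged: [1, 14, 15, 15, 17]
Compare 20 vs 24: take 20 from left. Merged: [1, 14, 15, 15, 17, 20]
Compare 24 vs 24: take 24 from left. Merged: [1, 14, 15, 15, 17, 20, 24]
Append remaining from right: [24]. Merged: [1, 14, 15, 15, 17, 20, 24, 24]

Final merged array: [1, 14, 15, 15, 17, 20, 24, 24]
Total comparisons: 7

The merged array is [1, 14, 15, 15, 17, 20, 24, 24], requiring 7 comparisons. The merge step runs in O(n) time where n is the total number of elements.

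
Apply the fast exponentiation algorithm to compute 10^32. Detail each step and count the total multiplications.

Computing 10^32 by squaring (build up from 10^1; each line after the first costs one multiplication):

10^1 = 10
10^2 = (10^1)^2 = 10^2 = 100
10^4 = (10^2)^2 = 100^2 = 10000
10^8 = (10^4)^2 = 10000^2 = 100000000
10^16 = (10^8)^2 = 100000000^2 = 10000000000000000
10^32 = (10^16)^2 = 10000000000000000^2 = 100000000000000000000000000000000

Result: 100000000000000000000000000000000
Multiplications needed: 5 (5 lines after 10^1)

10^32 = 100000000000000000000000000000000. Using exponentiation by squaring, this requires 5 multiplications. The key idea: if the exponent is even, square the half-power; if odd, multiply by the base once.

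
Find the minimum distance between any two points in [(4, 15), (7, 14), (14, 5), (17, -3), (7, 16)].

Computing all pairwise distances among 5 points:

d((4, 15), (7, 14)) = 3.1623
d((4, 15), (14, 5)) = 14.1421
d((4, 15), (17, -3)) = 22.2036
d((4, 15), (7, 16)) = 3.1623
d((7, 14), (14, 5)) = 11.4018
d((7, 14), (17, -3)) = 19.7231
d((7, 14), (7, 16)) = 2.0 <-- minimum
d((14, 5), (17, -3)) = 8.544
d((14, 5), (7, 16)) = 13.0384
d((17, -3), (7, 16)) = 21.4709

Closest pair: (7, 14) and (7, 16) with distance 2.0

The closest pair is (7, 14) and (7, 16) with Euclidean distance 2.0. For 5 points, brute-force pairwise comparison is shown above. For large n, the divide-and-conquer algorithm (sort by x, recurse on halves, check the dividing strip) achieves O(n log n).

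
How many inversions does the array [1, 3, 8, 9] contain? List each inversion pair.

Finding inversions in [1, 3, 8, 9]:


Total inversions: 0

The array has 0 inversions. It is already sorted.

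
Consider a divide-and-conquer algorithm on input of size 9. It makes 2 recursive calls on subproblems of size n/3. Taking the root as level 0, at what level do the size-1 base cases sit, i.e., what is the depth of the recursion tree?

For divide and conquer with division factor 3:

Problem sizes at each level:
Level 0: 9
Level 1: 3
Level 2: 1

The root is level 0 and the size-1 base case is level 2 (the tree spans levels 0 through 2, i.e. 3 levels counting the root), so the depth is the number of divisions: log_3(9) = 2

The recursion tree depth is log_3(9) = 2. At each level, the problem size is divided by 3, so it takes 2 divisions to reduce to a base case of size 1. The algorithm makes 2 recursive calls at each level.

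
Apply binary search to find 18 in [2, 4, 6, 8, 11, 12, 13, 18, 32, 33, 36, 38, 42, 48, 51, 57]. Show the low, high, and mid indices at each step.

Binary search for 18 in [2, 4, 6, 8, 11, 12, 13, 18, 32, 33, 36, 38, 42, 48, 51, 57]:

lo=0, hi=15, mid=7, arr[mid]=18 -> Found target at index 7!

Binary search finds 18 at index 7 after 1 comparisons. The search repeatedly halves the search space by comparing with the middle element.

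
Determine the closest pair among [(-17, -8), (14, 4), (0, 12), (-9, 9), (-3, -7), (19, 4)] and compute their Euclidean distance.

Computing all pairwise distances among 6 points:

d((-17, -8), (14, 4)) = 33.2415
d((-17, -8), (0, 12)) = 26.2488
d((-17, -8), (-9, 9)) = 18.7883
d((-17, -8), (-3, -7)) = 14.0357
d((-17, -8), (19, 4)) = 37.9473
d((14, 4), (0, 12)) = 16.1245
d((14, 4), (-9, 9)) = 23.5372
d((14, 4), (-3, -7)) = 20.2485
d((14, 4), (19, 4)) = 5.0 <-- minimum
d((0, 12), (-9, 9)) = 9.4868
d((0, 12), (-3, -7)) = 19.2354
d((0, 12), (19, 4)) = 20.6155
d((-9, 9), (-3, -7)) = 17.088
d((-9, 9), (19, 4)) = 28.4429
d((-3, -7), (19, 4)) = 24.5967

Closest pair: (14, 4) and (19, 4) with distance 5.0

The closest pair is (14, 4) and (19, 4) with Euclidean distance 5.0. For 6 points, brute-force pairwise comparison is shown above. For large n, the divide-and-conquer algorithm (sort by x, recurse on halves, check the dividing strip) achieves O(n log n).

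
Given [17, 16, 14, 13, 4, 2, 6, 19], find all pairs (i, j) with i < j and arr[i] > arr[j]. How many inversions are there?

Finding inversions in [17, 16, 14, 13, 4, 2, 6, 19]:

(0, 1): arr[0]=17 > arr[1]=16
(0, 2): arr[0]=17 > arr[2]=14
(0, 3): arr[0]=17 > arr[3]=13
(0, 4): arr[0]=17 > arr[4]=4
(0, 5): arr[0]=17 > arr[5]=2
(0, 6): arr[0]=17 > arr[6]=6
(1, 2): arr[1]=16 > arr[2]=14
(1, 3): arr[1]=16 > arr[3]=13
(1, 4): arr[1]=16 > arr[4]=4
(1, 5): arr[1]=16 > arr[5]=2
(1, 6): arr[1]=16 > arr[6]=6
(2, 3): arr[2]=14 > arr[3]=13
(2, 4): arr[2]=14 > arr[4]=4
(2, 5): arr[2]=14 > arr[5]=2
(2, 6): arr[2]=14 > arr[6]=6
(3, 4): arr[3]=13 > arr[4]=4
(3, 5): arr[3]=13 > arr[5]=2
(3, 6): arr[3]=13 > arr[6]=6
(4, 5): arr[4]=4 > arr[5]=2

Total inversions: 19

The array has 19 inversion(s): (0,1), (0,2), (0,3), (0,4), (0,5), (0,6), (1,2), (1,3), (1,4), (1,5), (1,6), (2,3), (2,4), (2,5), (2,6), (3,4), (3,5), (3,6), (4,5). Each pair (i,j) satisfies i < j and arr[i] > arr[j].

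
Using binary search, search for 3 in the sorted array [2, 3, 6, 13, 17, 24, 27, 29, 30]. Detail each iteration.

Binary search for 3 in [2, 3, 6, 13, 17, 24, 27, 29, 30]:

lo=0, hi=8, mid=4, arr[mid]=17 -> 17 > 3, search left half
lo=0, hi=3, mid=1, arr[mid]=3 -> Found target at index 1!

Binary search finds 3 at index 1 after 2 comparisons. The search repeatedly halves the search space by comparing with the middle element.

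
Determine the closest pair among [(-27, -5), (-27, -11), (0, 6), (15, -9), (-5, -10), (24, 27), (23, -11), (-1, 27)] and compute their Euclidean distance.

Computing all pairwise distances among 8 points:

d((-27, -5), (-27, -11)) = 6.0 <-- minimum
d((-27, -5), (0, 6)) = 29.1548
d((-27, -5), (15, -9)) = 42.19
d((-27, -5), (-5, -10)) = 22.561
d((-27, -5), (24, 27)) = 60.208
d((-27, -5), (23, -11)) = 50.3587
d((-27, -5), (-1, 27)) = 41.2311
d((-27, -11), (0, 6)) = 31.9061
d((-27, -11), (15, -9)) = 42.0476
d((-27, -11), (-5, -10)) = 22.0227
d((-27, -11), (24, 27)) = 63.6003
d((-27, -11), (23, -11)) = 50.0
d((-27, -11), (-1, 27)) = 46.0435
d((0, 6), (15, -9)) = 21.2132
d((0, 6), (-5, -10)) = 16.7631
d((0, 6), (24, 27)) = 31.8904
d((0, 6), (23, -11)) = 28.6007
d((0, 6), (-1, 27)) = 21.0238
d((15, -9), (-5, -10)) = 20.025
d((15, -9), (24, 27)) = 37.108
d((15, -9), (23, -11)) = 8.2462
d((15, -9), (-1, 27)) = 39.3954
d((-5, -10), (24, 27)) = 47.0106
d((-5, -10), (23, -11)) = 28.0179
d((-5, -10), (-1, 27)) = 37.2156
d((24, 27), (23, -11)) = 38.0132
d((24, 27), (-1, 27)) = 25.0
d((23, -11), (-1, 27)) = 44.9444

Closest pair: (-27, -5) and (-27, -11) with distance 6.0

The closest pair is (-27, -5) and (-27, -11) with Euclidean distance 6.0. For 8 points, brute-force pairwise comparison is shown above. For large n, the divide-and-conquer algorithm (sort by x, recurse on halves, check the dividing strip) achieves O(n log n).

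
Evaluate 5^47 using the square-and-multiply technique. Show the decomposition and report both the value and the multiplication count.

Computing 5^47 by squaring (build up from 5^1; each line after the first costs one multiplication):

5^1 = 5
5^2 = (5^1)^2 = 5^2 = 25
5^4 = (5^2)^2 = 25^2 = 625
5^5 = 5 * 5^4 = 5 * 625 = 3125
5^10 = (5^5)^2 = 3125^2 = 9765625
5^11 = 5 * 5^10 = 5 * 9765625 = 48828125
5^22 = (5^11)^2 = 48828125^2 = 2384185791015625
5^23 = 5 * 5^22 = 5 * 2384185791015625 = 11920928955078125
5^46 = (5^23)^2 = 11920928955078125^2 = 142108547152020037174224853515625
5^47 = 5 * 5^46 = 5 * 142108547152020037174224853515625 = 710542735760100185871124267578125

Result: 710542735760100185871124267578125
Multiplications needed: 9 (9 lines after 5^1)

5^47 = 710542735760100185871124267578125. Using exponentiation by squaring, this requires 9 multiplications. The key idea: if the exponent is even, square the half-power; if odd, multiply by the base once.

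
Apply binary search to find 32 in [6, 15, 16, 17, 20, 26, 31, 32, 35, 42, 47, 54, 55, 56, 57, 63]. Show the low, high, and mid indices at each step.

Binary search for 32 in [6, 15, 16, 17, 20, 26, 31, 32, 35, 42, 47, 54, 55, 56, 57, 63]:

lo=0, hi=15, mid=7, arr[mid]=32 -> Found target at index 7!

Binary search finds 32 at index 7 after 1 comparisons. The search repeatedly halves the search space by comparing with the middle element.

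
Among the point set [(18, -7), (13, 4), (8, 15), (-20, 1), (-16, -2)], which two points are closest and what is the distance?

Computing all pairwise distances among 5 points:

d((18, -7), (13, 4)) = 12.083
d((18, -7), (8, 15)) = 24.1661
d((18, -7), (-20, 1)) = 38.833
d((18, -7), (-16, -2)) = 34.3657
d((13, 4), (8, 15)) = 12.083
d((13, 4), (-20, 1)) = 33.1361
d((13, 4), (-16, -2)) = 29.6142
d((8, 15), (-20, 1)) = 31.305
d((8, 15), (-16, -2)) = 29.4109
d((-20, 1), (-16, -2)) = 5.0 <-- minimum

Closest pair: (-20, 1) and (-16, -2) with distance 5.0

The closest pair is (-20, 1) and (-16, -2) with Euclidean distance 5.0. For 5 points, brute-force pairwise comparison is shown above. For large n, the divide-and-conquer algorithm (sort by x, recurse on halves, check the dividing strip) achieves O(n log n).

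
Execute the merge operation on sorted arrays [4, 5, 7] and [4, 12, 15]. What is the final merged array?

Merging process:

Compare 4 vs 4: take 4 from left. Merged: [4]
Compare 5 vs 4: take 4 from right. Merged: [4, 4]
Compare 5 vs 12: take 5 from left. Merged: [4, 4, 5]
Compare 7 vs 12: take 7 from left. Merged: [4, 4, 5, 7]
Append remaining from right: [12, 15]. Merged: [4, 4, 5, 7, 12, 15]

Final merged array: [4, 4, 5, 7, 12, 15]
Total comparisons: 4

The merged array is [4, 4, 5, 7, 12, 15], requiring 4 comparisons. The merge step runs in O(n) time where n is the total number of elements.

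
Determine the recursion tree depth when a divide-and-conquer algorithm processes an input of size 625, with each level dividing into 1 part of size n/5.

For divide and conquer with division factor 5:

Problem sizes at each level:
Level 0: 625
Level 1: 125
Level 2: 25
Level 3: 5
Level 4: 1

The root is level 0 and the size-1 base case is level 4 (the tree spans levels 0 through 4, i.e. 5 levels counting the root), so the depth is the number of divisions: log_5(625) = 4

The recursion tree depth is log_5(625) = 4. At each level, the problem size is divided by 5, so it takes 4 divisions to reduce to a base case of size 1. The algorithm makes 1 recursive call at each level.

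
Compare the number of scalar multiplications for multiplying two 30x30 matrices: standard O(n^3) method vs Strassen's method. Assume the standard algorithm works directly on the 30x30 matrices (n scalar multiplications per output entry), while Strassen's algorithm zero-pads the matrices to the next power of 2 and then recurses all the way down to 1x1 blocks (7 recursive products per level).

Matrix multiplication for 30x30 matrices:

Strassen's algorithm requires power-of-2 dimensions. Pad 30x30 to 32x32 (next power of 2).

Standard algorithm: 30^3 = 27000 multiplications
Strassen's algorithm: 7^(log2(32)) = 7^5 = 16807 multiplications
Savings: 27000 - 16807 = 10193 multiplications

Standard: 27000 multiplications (30^3). Strassen: 16807 multiplications (7^5, after padding to 32x32). Strassen reduces 8 recursive multiplications to 7 at each level.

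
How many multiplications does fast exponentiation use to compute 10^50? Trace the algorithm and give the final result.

Computing 10^50 by squaring (build up from 10^1; each line after the first costs one multiplication):

10^1 = 10
10^2 = (10^1)^2 = 10^2 = 100
10^3 = 10 * 10^2 = 10 * 100 = 1000
10^6 = (10^3)^2 = 1000^2 = 1000000
10^12 = (10^6)^2 = 1000000^2 = 1000000000000
10^24 = (10^12)^2 = 1000000000000^2 = 1000000000000000000000000
10^25 = 10 * 10^24 = 10 * 1000000000000000000000000 = 10000000000000000000000000
10^50 = (10^25)^2 = 10000000000000000000000000^2 = 100000000000000000000000000000000000000000000000000

Result: 100000000000000000000000000000000000000000000000000
Multiplications needed: 7 (7 lines after 10^1)

10^50 = 100000000000000000000000000000000000000000000000000. Using exponentiation by squaring, this requires 7 multiplications. The key idea: if the exponent is even, square the half-power; if odd, multiply by the base once.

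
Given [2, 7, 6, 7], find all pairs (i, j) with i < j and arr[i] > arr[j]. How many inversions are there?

Finding inversions in [2, 7, 6, 7]:

(1, 2): arr[1]=7 > arr[2]=6

Total inversions: 1

The array has 1 inversion(s): (1,2). Each pair (i,j) satisfies i < j and arr[i] > arr[j].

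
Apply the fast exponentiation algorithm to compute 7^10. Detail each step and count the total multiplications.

Computing 7^10 by squaring (build up from 7^1; each line after the first costs one multiplication):

7^1 = 7
7^2 = (7^1)^2 = 7^2 = 49
7^4 = (7^2)^2 = 49^2 = 2401
7^5 = 7 * 7^4 = 7 * 2401 = 16807
7^10 = (7^5)^2 = 16807^2 = 282475249

Result: 282475249
Multiplications needed: 4 (4 lines after 7^1)

7^10 = 282475249. Using exponentiation by squaring, this requires 4 multiplications. The key idea: if the exponent is even, square the half-power; if odd, multiply by the base once.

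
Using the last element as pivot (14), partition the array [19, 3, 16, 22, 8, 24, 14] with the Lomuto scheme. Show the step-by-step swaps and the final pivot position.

Lomuto partition with pivot = 14:

Initial array: [19, 3, 16, 22, 8, 24, 14]

arr[0]=19 > 14: no swap
arr[1]=3 <= 14: swap with position 0, array becomes [3, 19, 16, 22, 8, 24, 14]
arr[2]=16 > 14: no swap
arr[3]=22 > 14: no swap
arr[4]=8 <= 14: swap with position 1, array becomes [3, 8, 16, 22, 19, 24, 14]
arr[5]=24 > 14: no swap

Place pivot at position 2: [3, 8, 14, 22, 19, 24, 16]
Pivot position: 2

After partitioning with pivot 14, the array becomes [3, 8, 14, 22, 19, 24, 16]. The pivot is placed at index 2. All elements to the left of the pivot are <= 14, and all elements to the right are > 14.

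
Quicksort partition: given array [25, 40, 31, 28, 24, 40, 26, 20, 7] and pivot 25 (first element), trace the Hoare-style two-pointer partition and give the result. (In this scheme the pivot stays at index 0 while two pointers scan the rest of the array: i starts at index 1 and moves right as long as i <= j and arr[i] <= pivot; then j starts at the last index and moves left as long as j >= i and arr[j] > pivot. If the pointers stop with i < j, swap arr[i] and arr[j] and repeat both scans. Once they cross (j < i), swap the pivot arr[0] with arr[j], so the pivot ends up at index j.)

Hoare-style two-pointer partition with pivot = 25:

Initial array: [25, 40, 31, 28, 24, 40, 26, 20, 7]

Pointers start at i = 1, j = 8.
i stops at index 1 (arr[1]=40 > 25), j stops at index 8 (arr[8]=7 <= 25): swap arr[1] and arr[8], array becomes [25, 7, 31, 28, 24, 40, 26, 20, 40]
i stops at index 2 (arr[2]=31 > 25), j stops at index 7 (arr[7]=20 <= 25): swap arr[2] and arr[7], array becomes [25, 7, 20, 28, 24, 40, 26, 31, 40]
i stops at index 3 (arr[3]=28 > 25), j stops at index 4 (arr[4]=24 <= 25): swap arr[3] and arr[4], array becomes [25, 7, 20, 24, 28, 40, 26, 31, 40]
i ends at 4, j ends at 3: the pointers have crossed (j < i), so scanning stops.

Swap pivot arr[0] with arr[3] to place pivot at position 3: [24, 7, 20, 25, 28, 40, 26, 31, 40]
Pivot position: 3

After partitioning with pivot 25, the array becomes [24, 7, 20, 25, 28, 40, 26, 31, 40]. The pivot is placed at index 3. All elements to the left of the pivot are <= 25, and all elements to the right are > 25.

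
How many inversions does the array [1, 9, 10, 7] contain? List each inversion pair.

Finding inversions in [1, 9, 10, 7]:

(1, 3): arr[1]=9 > arr[3]=7
(2, 3): arr[2]=10 > arr[3]=7

Total inversions: 2

The array has 2 inversion(s): (1,3), (2,3). Each pair (i,j) satisfies i < j and arr[i] > arr[j].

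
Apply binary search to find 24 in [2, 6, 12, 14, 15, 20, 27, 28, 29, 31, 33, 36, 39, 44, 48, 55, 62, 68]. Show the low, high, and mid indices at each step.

Binary search for 24 in [2, 6, 12, 14, 15, 20, 27, 28, 29, 31, 33, 36, 39, 44, 48, 55, 62, 68]:

lo=0, hi=17, mid=8, arr[mid]=29 -> 29 > 24, search left half
lo=0, hi=7, mid=3, arr[mid]=14 -> 14 < 24, search right half
lo=4, hi=7, mid=5, arr[mid]=20 -> 20 < 24, search right half
lo=6, hi=7, mid=6, arr[mid]=27 -> 27 > 24, search left half
lo=6 > hi=5, target 24 not found

Binary search determines that 24 is not in the array after 4 comparisons. The search space was exhausted without finding the target.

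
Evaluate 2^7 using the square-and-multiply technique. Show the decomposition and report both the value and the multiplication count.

Computing 2^7 by squaring (build up from 2^1; each line after the first costs one multiplication):

2^1 = 2
2^2 = (2^1)^2 = 2^2 = 4
2^3 = 2 * 2^2 = 2 * 4 = 8
2^6 = (2^3)^2 = 8^2 = 64
2^7 = 2 * 2^6 = 2 * 64 = 128

Result: 128
Multiplications needed: 4 (4 lines after 2^1)

2^7 = 128. Using exponentiation by squaring, this requires 4 multiplications. The key idea: if the exponent is even, square the half-power; if odd, multiply by the base once.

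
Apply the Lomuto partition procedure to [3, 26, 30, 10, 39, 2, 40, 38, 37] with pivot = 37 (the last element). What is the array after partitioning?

Lomuto partition with pivot = 37:

Initial array: [3, 26, 30, 10, 39, 2, 40, 38, 37]

arr[0]=3 <= 37: swap with position 0, array becomes [3, 26, 30, 10, 39, 2, 40, 38, 37]
arr[1]=26 <= 37: swap with position 1, array becomes [3, 26, 30, 10, 39, 2, 40, 38, 37]
arr[2]=30 <= 37: swap with position 2, array becomes [3, 26, 30, 10, 39, 2, 40, 38, 37]
arr[3]=10 <= 37: swap with position 3, array becomes [3, 26, 30, 10, 39, 2, 40, 38, 37]
arr[4]=39 > 37: no swap
arr[5]=2 <= 37: swap with position 4, array becomes [3, 26, 30, 10, 2, 39, 40, 38, 37]
arr[6]=40 > 37: no swap
arr[7]=38 > 37: no swap

Place pivot at position 5: [3, 26, 30, 10, 2, 37, 40, 38, 39]
Pivot position: 5

After partitioning with pivot 37, the array becomes [3, 26, 30, 10, 2, 37, 40, 38, 39]. The pivot is placed at index 5. All elements to the left of the pivot are <= 37, and all elements to the right are > 37.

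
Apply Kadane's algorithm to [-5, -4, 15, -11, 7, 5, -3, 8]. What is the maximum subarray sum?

Using Kadane's algorithm on [-5, -4, 15, -11, 7, 5, -3, 8]:

Scanning through the array:
Position 1 (value -4): max_ending_here = -4, max_so_far = -4
Position 2 (value 15): max_ending_here = 15, max_so_far = 15
Position 3 (value -11): max_ending_here = 4, max_so_far = 15
Position 4 (value 7): max_ending_here = 11, max_so_far = 15
Position 5 (value 5): max_ending_here = 16, max_so_far = 16
Position 6 (value -3): max_ending_here = 13, max_so_far = 16
Position 7 (value 8): max_ending_here = 21, max_so_far = 21

Maximum subarray: [15, -11, 7, 5, -3, 8]
Maximum sum: 21

The maximum subarray is [15, -11, 7, 5, -3, 8] with sum 21. This subarray runs from index 2 to index 7.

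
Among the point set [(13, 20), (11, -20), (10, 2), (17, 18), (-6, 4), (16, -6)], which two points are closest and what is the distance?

Computing all pairwise distances among 6 points:

d((13, 20), (11, -20)) = 40.05
d((13, 20), (10, 2)) = 18.2483
d((13, 20), (17, 18)) = 4.4721 <-- minimum
d((13, 20), (-6, 4)) = 24.8395
d((13, 20), (16, -6)) = 26.1725
d((11, -20), (10, 2)) = 22.0227
d((11, -20), (17, 18)) = 38.4708
d((11, -20), (-6, 4)) = 29.4109
d((11, -20), (16, -6)) = 14.8661
d((10, 2), (17, 18)) = 17.4642
d((10, 2), (-6, 4)) = 16.1245
d((10, 2), (16, -6)) = 10.0
d((17, 18), (-6, 4)) = 26.9258
d((17, 18), (16, -6)) = 24.0208
d((-6, 4), (16, -6)) = 24.1661

Closest pair: (13, 20) and (17, 18) with distance 4.4721

The closest pair is (13, 20) and (17, 18) with Euclidean distance 4.4721. For 6 points, brute-force pairwise comparison is shown above. For large n, the divide-and-conquer algorithm (sort by x, recurse on halves, check the dividing strip) achieves O(n log n).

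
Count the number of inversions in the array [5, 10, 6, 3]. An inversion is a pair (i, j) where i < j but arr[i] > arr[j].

Finding inversions in [5, 10, 6, 3]:

(0, 3): arr[0]=5 > arr[3]=3
(1, 2): arr[1]=10 > arr[2]=6
(1, 3): arr[1]=10 > arr[3]=3
(2, 3): arr[2]=6 > arr[3]=3

Total inversions: 4

The array has 4 inversion(s): (0,3), (1,2), (1,3), (2,3). Each pair (i,j) satisfies i < j and arr[i] > arr[j].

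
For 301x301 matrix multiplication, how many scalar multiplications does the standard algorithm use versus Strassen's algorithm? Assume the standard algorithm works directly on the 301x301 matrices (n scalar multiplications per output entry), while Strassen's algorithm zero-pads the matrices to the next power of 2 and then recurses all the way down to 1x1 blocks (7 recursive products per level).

Matrix multiplication for 301x301 matrices:

Strassen's algorithm requires power-of-2 dimensions. Pad 301x301 to 512x512 (next power of 2).

Standard algorithm: 301^3 = 27270901 multiplications
Strassen's algorithm: 7^(log2(512)) = 7^9 = 40353607 multiplications
Difference: 27270901 - 40353607 = -13082706 (Strassen uses MORE here due to padding overhead — for small or just-over-power-of-2 n, padding can outweigh the per-level savings)

Standard: 27270901 multiplications (301^3). Strassen: 40353607 multiplications (7^9, after padding to 512x512). Strassen reduces 8 recursive multiplications to 7 at each level.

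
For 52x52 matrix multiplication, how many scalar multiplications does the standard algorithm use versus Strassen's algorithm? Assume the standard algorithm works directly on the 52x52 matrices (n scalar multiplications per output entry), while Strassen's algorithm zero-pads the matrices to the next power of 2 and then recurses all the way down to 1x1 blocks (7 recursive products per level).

Matrix multiplication for 52x52 matrices:

Strassen's algorithm requires power-of-2 dimensions. Pad 52x52 to 64x64 (next power of 2).

Standard algorithm: 52^3 = 140608 multiplications
Strassen's algorithm: 7^(log2(64)) = 7^6 = 117649 multiplications
Savings: 140608 - 117649 = 22959 multiplications

Standard: 140608 multiplications (52^3). Strassen: 117649 multiplications (7^6, after padding to 64x64). Strassen reduces 8 recursive multiplications to 7 at each level.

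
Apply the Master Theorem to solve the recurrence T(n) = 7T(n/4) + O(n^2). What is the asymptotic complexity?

Master Theorem for T(n) = 7T(n/4) + O(n^2):

a = 7, b = 4, c = 2
log_b(a) = log_4(7) = 1.4037

Case 3: c = 2 > log_4(7) = 1.4037
T(n) = O(n^2) = O(n^2)

For T(n) = 7T(n/4) + O(n^2): log_4(7) = 1.4037. This is Case 3 of the Master Theorem (c > log_b(a), work dominated by root), giving O(n^2).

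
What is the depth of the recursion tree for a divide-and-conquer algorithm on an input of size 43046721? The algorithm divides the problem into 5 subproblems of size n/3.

For divide and conquer with division factor 3:

Problem sizes at each level:
Level 0: 43046721
Level 1: 14348907
Level 2: 4782969
Level 3: 1594323
Level 4: 531441
Level 5: 177147
Level 6: 59049
Level 7: 19683
Level 8: 6561
Level 9: 2187
Level 10: 729
Level 11: 243
Level 12: 81
Level 13: 27
Level 14: 9
Level 15: 3
Level 16: 1

The root is level 0 and the size-1 base case is level 16 (the tree spans levels 0 through 16, i.e. 17 levels counting the root), so the depth is the number of divisions: log_3(43046721) = 16

The recursion tree depth is log_3(43046721) = 16. At each level, the problem size is divided by 3, so it takes 16 divisions to reduce to a base case of size 1. The algorithm makes 5 recursive calls at each level.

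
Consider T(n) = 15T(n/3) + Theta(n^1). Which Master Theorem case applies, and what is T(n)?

Master Theorem for T(n) = 15T(n/3) + O(n^1):

a = 15, b = 3, c = 1
log_b(a) = log_3(15) = 2.4650

Case 1: c = 1 < log_3(15) = 2.4650
T(n) = O(n^(log_3 15))

For T(n) = 15T(n/3) + O(n^1): log_3(15) = 2.4650. This is Case 1 of the Master Theorem (c < log_b(a), work dominated by leaves), giving O(n^(log_3 15)).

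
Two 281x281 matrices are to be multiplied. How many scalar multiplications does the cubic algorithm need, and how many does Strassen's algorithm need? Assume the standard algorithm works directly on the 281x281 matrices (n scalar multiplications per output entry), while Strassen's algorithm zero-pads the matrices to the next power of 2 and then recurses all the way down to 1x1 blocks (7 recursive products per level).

Matrix multiplication for 281x281 matrices:

Strassen's algorithm requires power-of-2 dimensions. Pad 281x281 to 512x512 (next power of 2).

Standard algorithm: 281^3 = 22188041 multiplications
Strassen's algorithm: 7^(log2(512)) = 7^9 = 40353607 multiplications
Difference: 22188041 - 40353607 = -18165566 (Strassen uses MORE here due to padding overhead — for small or just-over-power-of-2 n, padding can outweigh the per-level savings)

Standard: 22188041 multiplications (281^3). Strassen: 40353607 multiplications (7^9, after padding to 512x512). Strassen reduces 8 recursive multiplications to 7 at each level.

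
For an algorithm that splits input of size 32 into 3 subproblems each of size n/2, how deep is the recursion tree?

For divide and conquer with division factor 2:

Problem sizes at each level:
Level 0: 32
Level 1: 16
Level 2: 8
Level 3: 4
Level 4: 2
Level 5: 1

The root is level 0 and the size-1 base case is level 5 (the tree spans levels 0 through 5, i.e. 6 levels counting the root), so the depth is the number of divisions: log_2(32) = 5

The recursion tree depth is log_2(32) = 5. At each level, the problem size is divided by 2, so it takes 5 divisions to reduce to a base case of size 1. The algorithm makes 3 recursive calls at each level.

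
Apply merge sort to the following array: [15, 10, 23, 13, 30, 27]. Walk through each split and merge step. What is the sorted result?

Merge sort trace:

Split: [15, 10, 23, 13, 30, 27] -> [15, 10, 23] and [13, 30, 27]
  Split: [15, 10, 23] -> [15] and [10, 23]
    Split: [10, 23] -> [10] and [23]
    Merge: [10] + [23] -> [10, 23]
  Merge: [15] + [10, 23] -> [10, 15, 23]
  Split: [13, 30, 27] -> [13] and [30, 27]
    Split: [30, 27] -> [30] and [27]
    Merge: [30] + [27] -> [27, 30]
  Merge: [13] + [27, 30] -> [13, 27, 30]
Merge: [10, 15, 23] + [13, 27, 30] -> [10, 13, 15, 23, 27, 30]

Final sorted array: [10, 13, 15, 23, 27, 30]

The merge sort proceeds by recursively splitting the array and merging sorted halves.
After all merges, the sorted array is [10, 13, 15, 23, 27, 30].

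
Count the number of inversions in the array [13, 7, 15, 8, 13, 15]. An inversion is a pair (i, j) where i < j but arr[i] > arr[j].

Finding inversions in [13, 7, 15, 8, 13, 15]:

(0, 1): arr[0]=13 > arr[1]=7
(0, 3): arr[0]=13 > arr[3]=8
(2, 3): arr[2]=15 > arr[3]=8
(2, 4): arr[2]=15 > arr[4]=13

Total inversions: 4

The array has 4 inversion(s): (0,1), (0,3), (2,3), (2,4). Each pair (i,j) satisfies i < j and arr[i] > arr[j].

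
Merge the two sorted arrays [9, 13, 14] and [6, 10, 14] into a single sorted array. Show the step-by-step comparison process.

Merging process:

Compare 9 vs 6: take 6 from right. Merged: [6]
Compare 9 vs 10: take 9 from left. Merged: [6, 9]
Compare 13 vs 10: take 10 from right. Merged: [6, 9, 10]
Compare 13 vs 14: take 13 from left. Merged: [6, 9, 10, 13]
Compare 14 vs 14: take 14 from left. Merged: [6, 9, 10, 13, 14]
Append remaining from right: [14]. Merged: [6, 9, 10, 13, 14, 14]

Final merged array: [6, 9, 10, 13, 14, 14]
Total comparisons: 5

The merged array is [6, 9, 10, 13, 14, 14], requiring 5 comparisons. The merge step runs in O(n) time where n is the total number of elements.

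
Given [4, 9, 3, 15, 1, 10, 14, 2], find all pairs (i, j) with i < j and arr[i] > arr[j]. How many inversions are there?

Finding inversions in [4, 9, 3, 15, 1, 10, 14, 2]:

(0, 2): arr[0]=4 > arr[2]=3
(0, 4): arr[0]=4 > arr[4]=1
(0, 7): arr[0]=4 > arr[7]=2
(1, 2): arr[1]=9 > arr[2]=3
(1, 4): arr[1]=9 > arr[4]=1
(1, 7): arr[1]=9 > arr[7]=2
(2, 4): arr[2]=3 > arr[4]=1
(2, 7): arr[2]=3 > arr[7]=2
(3, 4): arr[3]=15 > arr[4]=1
(3, 5): arr[3]=15 > arr[5]=10
(3, 6): arr[3]=15 > arr[6]=14
(3, 7): arr[3]=15 > arr[7]=2
(5, 7): arr[5]=10 > arr[7]=2
(6, 7): arr[6]=14 > arr[7]=2

Total inversions: 14

The array has 14 inversion(s): (0,2), (0,4), (0,7), (1,2), (1,4), (1,7), (2,4), (2,7), (3,4), (3,5), (3,6), (3,7), (5,7), (6,7). Each pair (i,j) satisfies i < j and arr[i] > arr[j].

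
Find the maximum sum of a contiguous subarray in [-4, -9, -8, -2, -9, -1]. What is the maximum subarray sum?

Using Kadane's algorithm on [-4, -9, -8, -2, -9, -1]:

Scanning through the array:
Position 1 (value -9): max_ending_here = -9, max_so_far = -4
Position 2 (value -8): max_ending_here = -8, max_so_far = -4
Position 3 (value -2): max_ending_here = -2, max_so_far = -2
Position 4 (value -9): max_ending_here = -9, max_so_far = -2
Position 5 (value -1): max_ending_here = -1, max_so_far = -1

Maximum subarray: [-1]
Maximum sum: -1

The maximum subarray is [-1] with sum -1. This subarray runs from index 5 to index 5.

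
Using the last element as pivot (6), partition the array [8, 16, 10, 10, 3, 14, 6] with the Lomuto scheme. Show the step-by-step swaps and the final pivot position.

Lomuto partition with pivot = 6:

Initial array: [8, 16, 10, 10, 3, 14, 6]

arr[0]=8 > 6: no swap
arr[1]=16 > 6: no swap
arr[2]=10 > 6: no swap
arr[3]=10 > 6: no swap
arr[4]=3 <= 6: swap with position 0, array becomes [3, 16, 10, 10, 8, 14, 6]
arr[5]=14 > 6: no swap

Place pivot at position 1: [3, 6, 10, 10, 8, 14, 16]
Pivot position: 1

After partitioning with pivot 6, the array becomes [3, 6, 10, 10, 8, 14, 16]. The pivot is placed at index 1. All elements to the left of the pivot are <= 6, and all elements to the right are > 6.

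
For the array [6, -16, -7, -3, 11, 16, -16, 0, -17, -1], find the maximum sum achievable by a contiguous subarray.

Using Kadane's algorithm on [6, -16, -7, -3, 11, 16, -16, 0, -17, -1]:

Scanning through the array:
Position 1 (value -16): max_ending_here = -10, max_so_far = 6
Position 2 (value -7): max_ending_here = -7, max_so_far = 6
Position 3 (value -3): max_ending_here = -3, max_so_far = 6
Position 4 (value 11): max_ending_here = 11, max_so_far = 11
Position 5 (value 16): max_ending_here = 27, max_so_far = 27
Position 6 (value -16): max_ending_here = 11, max_so_far = 27
Position 7 (value 0): max_ending_here = 11, max_so_far = 27
Position 8 (value -17): max_ending_here = -6, max_so_far = 27
Position 9 (value -1): max_ending_here = -1, max_so_far = 27

Maximum subarray: [11, 16]
Maximum sum: 27

The maximum subarray is [11, 16] with sum 27. This subarray runs from index 4 to index 5.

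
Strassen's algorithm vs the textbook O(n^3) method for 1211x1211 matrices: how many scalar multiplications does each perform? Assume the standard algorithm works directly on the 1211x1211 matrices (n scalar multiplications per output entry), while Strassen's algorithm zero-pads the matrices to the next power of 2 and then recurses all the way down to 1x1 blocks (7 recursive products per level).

Matrix multiplication for 1211x1211 matrices:

Strassen's algorithm requires power-of-2 dimensions. Pad 1211x1211 to 2048x2048 (next power of 2).

Standard algorithm: 1211^3 = 1775956931 multiplications
Strassen's algorithm: 7^(log2(2048)) = 7^11 = 1977326743 multiplications
Difference: 1775956931 - 1977326743 = -201369812 (Strassen uses MORE here due to padding overhead — for small or just-over-power-of-2 n, padding can outweigh the per-level savings)

Standard: 1775956931 multiplications (1211^3). Strassen: 1977326743 multiplications (7^11, after padding to 2048x2048). Strassen reduces 8 recursive multiplications to 7 at each level.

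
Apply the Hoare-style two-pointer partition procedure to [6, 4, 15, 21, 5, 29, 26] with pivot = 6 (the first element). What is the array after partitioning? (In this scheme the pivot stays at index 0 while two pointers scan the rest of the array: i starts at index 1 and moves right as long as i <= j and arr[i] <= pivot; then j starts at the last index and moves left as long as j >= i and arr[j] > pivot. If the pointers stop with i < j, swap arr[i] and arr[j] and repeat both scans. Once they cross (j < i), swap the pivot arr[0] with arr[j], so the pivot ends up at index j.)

Hoare-style two-pointer partition with pivot = 6:

Initial array: [6, 4, 15, 21, 5, 29, 26]

Pointers start at i = 1, j = 6.
i stops at index 2 (arr[2]=15 > 6), j stops at index 4 (arr[4]=5 <= 6): swap arr[2] and arr[4], array becomes [6, 4, 5, 21, 15, 29, 26]
i ends at 3, j ends at 2: the pointers have crossed (j < i), so scanning stops.

Swap pivot arr[0] with arr[2] to place pivot at position 2: [5, 4, 6, 21, 15, 29, 26]
Pivot position: 2

After partitioning with pivot 6, the array becomes [5, 4, 6, 21, 15, 29, 26]. The pivot is placed at index 2. All elements to the left of the pivot are <= 6, and all elements to the right are > 6.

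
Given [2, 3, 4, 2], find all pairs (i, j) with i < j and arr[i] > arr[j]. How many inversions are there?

Finding inversions in [2, 3, 4, 2]:

(1, 3): arr[1]=3 > arr[3]=2
(2, 3): arr[2]=4 > arr[3]=2

Total inversions: 2

The array has 2 inversion(s): (1,3), (2,3). Each pair (i,j) satisfies i < j and arr[i] > arr[j].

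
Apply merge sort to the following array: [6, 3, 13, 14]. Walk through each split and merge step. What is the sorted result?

Merge sort trace:

Split: [6, 3, 13, 14] -> [6, 3] and [13, 14]
  Split: [6, 3] -> [6] and [3]
  Merge: [6] + [3] -> [3, 6]
  Split: [13, 14] -> [13] and [14]
  Merge: [13] + [14] -> [13, 14]
Merge: [3, 6] + [13, 14] -> [3, 6, 13, 14]

Final sorted array: [3, 6, 13, 14]

The merge sort proceeds by recursively splitting the array and merging sorted halves.
After all merges, the sorted array is [3, 6, 13, 14].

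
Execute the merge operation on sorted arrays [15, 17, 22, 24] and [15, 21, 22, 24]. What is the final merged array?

Merging process:

Compare 15 vs 15: take 15 from left. Merged: [15]
Compare 17 vs 15: take 15 from right. Merged: [15, 15]
Compare 17 vs 21: take 17 from left. Merged: [15, 15, 17]
Compare 22 vs 21: take 21 from right. Merged: [15, 15, 17, 21]
Compare 22 vs 22: take 22 from left. Merged: [15, 15, 17, 21, 22]
Compare 24 vs 22: take 22 from right. Merged: [15, 15, 17, 21, 22, 22]
Compare 24 vs 24: take 24 from left. Merged: [15, 15, 17, 21, 22, 22, 24]
Append remaining from right: [24]. Merged: [15, 15, 17, 21, 22, 22, 24, 24]

Final merged array: [15, 15, 17, 21, 22, 22, 24, 24]
Total comparisons: 7

The merged array is [15, 15, 17, 21, 22, 22, 24, 24], requiring 7 comparisons. The merge step runs in O(n) time where n is the total number of elements.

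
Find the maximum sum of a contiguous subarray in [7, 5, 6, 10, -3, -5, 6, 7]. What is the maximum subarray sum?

Using Kadane's algorithm on [7, 5, 6, 10, -3, -5, 6, 7]:

Scanning through the array:
Position 1 (value 5): max_ending_here = 12, max_so_far = 12
Position 2 (value 6): max_ending_here = 18, max_so_far = 18
Position 3 (value 10): max_ending_here = 28, max_so_far = 28
Position 4 (value -3): max_ending_here = 25, max_so_far = 28
Position 5 (value -5): max_ending_here = 20, max_so_far = 28
Position 6 (value 6): max_ending_here = 26, max_so_far = 28
Position 7 (value 7): max_ending_here = 33, max_so_far = 33

Maximum subarray: [7, 5, 6, 10, -3, -5, 6, 7]
Maximum sum: 33

The maximum subarray is [7, 5, 6, 10, -3, -5, 6, 7] with sum 33. This subarray runs from index 0 to index 7.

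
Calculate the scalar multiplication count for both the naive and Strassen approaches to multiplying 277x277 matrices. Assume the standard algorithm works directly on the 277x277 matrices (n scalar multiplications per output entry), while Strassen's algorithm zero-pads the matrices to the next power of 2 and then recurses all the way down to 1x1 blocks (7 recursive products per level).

Matrix multiplication for 277x277 matrices:

Strassen's algorithm requires power-of-2 dimensions. Pad 277x277 to 512x512 (next power of 2).

Standard algorithm: 277^3 = 21253933 multiplications
Strassen's algorithm: 7^(log2(512)) = 7^9 = 40353607 multiplications
Difference: 21253933 - 40353607 = -19099674 (Strassen uses MORE here due to padding overhead — for small or just-over-power-of-2 n, padding can outweigh the per-level savings)

Standard: 21253933 multiplications (277^3). Strassen: 40353607 multiplications (7^9, after padding to 512x512). Strassen reduces 8 recursive multiplications to 7 at each level.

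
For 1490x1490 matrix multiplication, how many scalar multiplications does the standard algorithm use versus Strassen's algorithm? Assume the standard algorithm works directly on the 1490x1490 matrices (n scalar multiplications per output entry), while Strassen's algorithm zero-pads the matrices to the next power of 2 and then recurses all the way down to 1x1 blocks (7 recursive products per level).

Matrix multiplication for 1490x1490 matrices:

Strassen's algorithm requires power-of-2 dimensions. Pad 1490x1490 to 2048x2048 (next power of 2).

Standard algorithm: 1490^3 = 3307949000 multiplications
Strassen's algorithm: 7^(log2(2048)) = 7^11 = 1977326743 multiplications
Savings: 3307949000 - 1977326743 = 1330622257 multiplications

Standard: 3307949000 multiplications (1490^3). Strassen: 1977326743 multiplications (7^11, after padding to 2048x2048). Strassen reduces 8 recursive multiplications to 7 at each level.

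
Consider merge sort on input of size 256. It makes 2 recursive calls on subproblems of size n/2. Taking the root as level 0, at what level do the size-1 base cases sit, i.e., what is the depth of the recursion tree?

For divide and conquer with division factor 2:

Problem sizes at each level:
Level 0: 256
Level 1: 128
Level 2: 64
Level 3: 32
Level 4: 16
Level 5: 8
Level 6: 4
Level 7: 2
Level 8: 1

The root is level 0 and the size-1 base case is level 8 (the tree spans levels 0 through 8, i.e. 9 levels counting the root), so the depth is the number of divisions: log_2(256) = 8

The recursion tree depth is log_2(256) = 8. At each level, the problem size is divided by 2, so it takes 8 divisions to reduce to a base case of size 1. The algorithm makes 2 recursive calls at each level.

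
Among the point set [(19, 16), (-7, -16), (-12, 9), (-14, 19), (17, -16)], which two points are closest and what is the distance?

Computing all pairwise distances among 5 points:

d((19, 16), (-7, -16)) = 41.2311
d((19, 16), (-12, 9)) = 31.7805
d((19, 16), (-14, 19)) = 33.1361
d((19, 16), (17, -16)) = 32.0624
d((-7, -16), (-12, 9)) = 25.4951
d((-7, -16), (-14, 19)) = 35.6931
d((-7, -16), (17, -16)) = 24.0
d((-12, 9), (-14, 19)) = 10.198 <-- minimum
d((-12, 9), (17, -16)) = 38.2884
d((-14, 19), (17, -16)) = 46.7547

Closest pair: (-12, 9) and (-14, 19) with distance 10.198

The closest pair is (-12, 9) and (-14, 19) with Euclidean distance 10.198. For 5 points, brute-force pairwise comparison is shown above. For large n, the divide-and-conquer algorithm (sort by x, recurse on halves, check the dividing strip) achieves O(n log n).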